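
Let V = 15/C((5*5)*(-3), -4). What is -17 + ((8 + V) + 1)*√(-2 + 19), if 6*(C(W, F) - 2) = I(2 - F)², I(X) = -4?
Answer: -17 + 171*√17/14 ≈ 33.361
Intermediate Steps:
C(W, F) = 14/3 (C(W, F) = 2 + (⅙)*(-4)² = 2 + (⅙)*16 = 2 + 8/3 = 14/3)
V = 45/14 (V = 15/(14/3) = 15*(3/14) = 45/14 ≈ 3.2143)
-17 + ((8 + V) + 1)*√(-2 + 19) = -17 + ((8 + 45/14) + 1)*√(-2 + 19) = -17 + (157/14 + 1)*√17 = -17 + 171*√17/14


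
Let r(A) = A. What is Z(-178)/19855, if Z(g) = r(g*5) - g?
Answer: -712/19855 ≈ -0.035860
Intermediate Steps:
Z(g) = 4*g (Z(g) = g*5 - g = 5*g - g = 4*g)
Z(-178)/19855 = (4*(-178))/19855 = -712*1/19855 = -712/19855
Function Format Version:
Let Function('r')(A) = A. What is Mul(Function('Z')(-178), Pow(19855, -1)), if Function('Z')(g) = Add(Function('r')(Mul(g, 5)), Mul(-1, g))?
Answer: Rational(-712, 19855) ≈ -0.035860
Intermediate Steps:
Function('Z')(g) = Mul(4, g) (Function('Z')(g) = Add(Mul(g, 5), Mul(-1, g)) = Add(Mul(5, g), Mul(-1, g)) = Mul(4, g))
Mul(Function('Z')(-178), Pow(19855, -1)) = Mul(Mul(4, -178), Pow(19855, -1)) = Mul(-712, Rational(1, 19855)) = Rational(-712, 19855)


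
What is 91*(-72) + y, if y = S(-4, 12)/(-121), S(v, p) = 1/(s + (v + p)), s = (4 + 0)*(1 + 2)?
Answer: -15855841/2420 ≈ -6552.0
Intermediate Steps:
s = 12 (s = 4*3 = 12)
S(v, p) = 1/(12 + p + v) (S(v, p) = 1/(12 + (v + p)) = 1/(12 + (p + v)) = 1/(12 + p + v))
y = -1/2420 (y = 1/((12 + 12 - 4)*(-121)) = -1/121/20 = (1/20)*(-1/121) = -1/2420 ≈ -0.00041322)
91*(-72) + y = 91*(-72) - 1/2420 = -6552 - 1/2420 = -15855841/2420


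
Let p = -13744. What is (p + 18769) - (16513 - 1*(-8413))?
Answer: -19901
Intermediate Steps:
(p + 18769) - (16513 - 1*(-8413)) = (-13744 + 18769) - (16513 - 1*(-8413)) = 5025 - (16513 + 8413) = 5025 - 1*24926 = 5025 - 24926 = -19901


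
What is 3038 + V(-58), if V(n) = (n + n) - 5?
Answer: 2917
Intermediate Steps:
V(n) = -5 + 2*n (V(n) = 2*n - 5 = -5 + 2*n)
3038 + V(-58) = 3038 + (-5 + 2*(-58)) = 3038 + (-5 - 116) = 3038 - 121 = 2917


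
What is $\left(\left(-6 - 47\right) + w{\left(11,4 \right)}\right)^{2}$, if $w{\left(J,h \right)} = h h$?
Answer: $1369$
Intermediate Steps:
$w{\left(J,h \right)} = h^{2}$
$\left(\left(-6 - 47\right) + w{\left(11,4 \right)}\right)^{2} = \left(\left(-6 - 47\right) + 4^{2}\right)^{2} = \left(-53 + 16\right)^{2} = \left(-37\right)^{2} = 1369$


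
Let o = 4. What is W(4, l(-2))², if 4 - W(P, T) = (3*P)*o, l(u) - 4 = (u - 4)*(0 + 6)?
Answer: 1936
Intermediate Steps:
l(u) = -20 + 6*u (l(u) = 4 + (u - 4)*(0 + 6) = 4 + (-4 + u)*6 = 4 + (-24 + 6*u) = -20 + 6*u)
W(P, T) = 4 - 12*P (W(P, T) = 4 - 3*P*4 = 4 - 12*P)
W(4, l(-2))² = (4 - 12*4)² = (4 - 48)² = (-44)² = 1936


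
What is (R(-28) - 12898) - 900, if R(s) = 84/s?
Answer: -13801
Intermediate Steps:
(R(-28) - 12898) - 900 = (84/(-28) - 12898) - 900 = (84*(-1/28) - 12898) - 900 = (-3 - 12898) - 900 = -12901 - 900 = -13801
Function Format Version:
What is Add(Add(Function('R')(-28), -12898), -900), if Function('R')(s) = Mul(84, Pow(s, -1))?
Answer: -13801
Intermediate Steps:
Add(Add(Function('R')(-28), -12898), -900) = Add(Add(Mul(84, Pow(-28, -1)), -12898), -900) = Add(Add(Mul(84, Rational(-1, 28)), -12898), -900) = Add(Add(-3, -12898), -900) = Add(-12901, -900) = -13801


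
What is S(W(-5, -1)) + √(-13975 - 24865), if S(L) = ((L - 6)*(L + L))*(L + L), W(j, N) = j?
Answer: -1100 + 2*I*√9710 ≈ -1100.0 + 197.08*I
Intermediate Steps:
S(L) = 4*L²*(-6 + L) (S(L) = ((-6 + L)*(2*L))*(2*L) = (2*L*(-6 + L))*(2*L) = 4*L²*(-6 + L))
S(W(-5, -1)) + √(-13975 - 24865) = 4*(-5)²*(-6 - 5) + √(-13975 - 24865) = 4*25*(-11) + √(-38840) = -1100 + 2*I*√9710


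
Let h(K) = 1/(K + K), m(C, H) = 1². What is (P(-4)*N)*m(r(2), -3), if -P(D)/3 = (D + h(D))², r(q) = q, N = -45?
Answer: 147015/64 ≈ 2297.1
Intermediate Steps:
m(C, H) = 1
h(K) = 1/(2*K)
P(D) = -3*(D + 1/(2*D))²
(P(-4)*N)*m(r(2), -3) = (-¾*(1 + 2*(-4)²)²/(-4)²*(-45))*1 = (-¾*1/16*(1 + 2*16)²*(-45))*1 = (-¾*1/16*(1 + 32)²*(-45))*1 = (-¾*1/16*33²*(-45))*1 = (-¾*1/16*1089*(-45))*1 = -3267/64*(-45)*1 = (147015/64)*1 = 147015/64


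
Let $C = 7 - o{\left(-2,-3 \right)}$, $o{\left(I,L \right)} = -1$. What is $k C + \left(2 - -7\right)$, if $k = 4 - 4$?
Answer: $9$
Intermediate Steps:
$k = 0$
$C = 8$ ($C = 7 - -1 = 7 + 1 = 8$)
$k C + \left(2 - -7\right) = 0 \cdot 8 + \left(2 - -7\right) = 0 + \left(2 + 7\right) = 0 + 9 = 9$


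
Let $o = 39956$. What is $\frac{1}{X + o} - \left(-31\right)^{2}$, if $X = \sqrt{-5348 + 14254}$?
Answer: $- \frac{767105270937}{798236515} - \frac{\sqrt{8906}}{1596473030} \approx -961.0$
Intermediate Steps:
$X = \sqrt{8906} \approx 94.372$
$\frac{1}{X + o} - \left(-31\right)^{2} = \frac{1}{\sqrt{8906} + 39956} - \left(-31\right)^{2} = \frac{1}{39956 + \sqrt{8906}} - 961 = -961 + \frac{1}{39956 + \sqrt{8906}}$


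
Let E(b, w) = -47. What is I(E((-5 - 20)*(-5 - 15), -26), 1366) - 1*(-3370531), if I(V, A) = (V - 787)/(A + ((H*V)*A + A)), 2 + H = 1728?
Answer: 62248045078059/18468320 ≈ 3.3705e+6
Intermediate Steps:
H = 1726 (H = -2 + 1728 = 1726)
I(V, A) = (-787 + V)/(2*A + 1726*A*V) (I(V, A) = (V - 787)/(A + ((1726*V)*A + A)) = (-787 + V)/(A + (1726*A*V + A)) = (-787 + V)/(A + (A + 1726*A*V)) = (-787 + V)/(2*A + 1726*A*V))
I(E((-5 - 20)*(-5 - 15), -26), 1366) - 1*(-3370531) = (½)*(-787 - 47)/(1366*(1 + 863*(-47))) - 1*(-3370531) = (½)*(1/1366)*(-834)/(1 - 40561) + 3370531 = (½)*(1/1366)*(-834)/(-40560) + 3370531 = (½)*(1/1366)*(-1/40560)*(-834) + 3370531 = 139/18468320 + 3370531 = 62248045078059/18468320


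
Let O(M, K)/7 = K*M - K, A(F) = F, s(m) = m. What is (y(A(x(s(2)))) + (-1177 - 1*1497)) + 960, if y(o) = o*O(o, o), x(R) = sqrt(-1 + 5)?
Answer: -1686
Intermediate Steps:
x(R) = 2 (x(R) = sqrt(4) = 2)
O(M, K) = -7*K + 7*K*M (O(M, K) = 7*(K*M - K) = 7*(-K + K*M) = -7*K + 7*K*M)
y(o) = 7*o**2*(-1 + o) (y(o) = o*(7*o*(-1 + o)) = 7*o**2*(-1 + o))
(y(A(x(s(2)))) + (-1177 - 1*1497)) + 960 = (7*2**2*(-1 + 2) + (-1177 - 1*1497)) + 960 = (7*4*1 + (-1177 - 1497)) + 960 = (28 - 2674) + 960 = -2646 + 960 = -1686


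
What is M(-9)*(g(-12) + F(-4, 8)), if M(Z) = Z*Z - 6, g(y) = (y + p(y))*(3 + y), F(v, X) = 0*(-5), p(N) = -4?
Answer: 10800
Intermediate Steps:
F(v, X) = 0
g(y) = (-4 + y)*(3 + y) (g(y) = (y - 4)*(3 + y) = (-4 + y)*(3 + y))
M(Z) = -6 + Z² (M(Z) = Z² - 6 = -6 + Z²)
M(-9)*(g(-12) + F(-4, 8)) = (-6 + (-9)²)*((-12 + (-12)² - 1*(-12)) + 0) = (-6 + 81)*((-12 + 144 + 12) + 0) = 75*(144 + 0) = 75*144 = 10800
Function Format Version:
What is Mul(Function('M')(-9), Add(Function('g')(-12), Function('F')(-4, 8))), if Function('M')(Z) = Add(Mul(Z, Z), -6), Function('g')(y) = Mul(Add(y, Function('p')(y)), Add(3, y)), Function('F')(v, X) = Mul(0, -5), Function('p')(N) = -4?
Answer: 10800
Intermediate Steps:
Function('F')(v, X) = 0
Function('g')(y) = Mul(Add(-4, y), Add(3, y)) (Function('g')(y) = Mul(Add(y, -4), Add(3, y)) = Mul(Add(-4, y), Add(3, y)))
Function('M')(Z) = Add(-6, Pow(Z, 2)) (Function('M')(Z) = Add(Pow(Z, 2), -6) = Add(-6, Pow(Z, 2)))
Mul(Function('M')(-9), Add(Function('g')(-12), Function('F')(-4, 8))) = Mul(Add(-6, Pow(-9, 2)), Add(Add(-12, Pow(-12, 2), Mul(-1, -12)), 0)) = Mul(Add(-6, 81), Add(Add(-12, 144, 12), 0)) = Mul(75, Add(144, 0)) = Mul(75, 144) = 10800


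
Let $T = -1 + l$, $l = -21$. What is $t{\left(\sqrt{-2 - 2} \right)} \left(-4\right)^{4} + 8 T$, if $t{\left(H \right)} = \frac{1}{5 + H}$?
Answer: $- \frac{3824}{29} - \frac{512 i}{29} \approx -131.86 - 17.655 i$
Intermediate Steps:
$T = -22$ ($T = -1 - 21 = -22$)
$t{\left(\sqrt{-2 - 2} \right)} \left(-4\right)^{4} + 8 T = \frac{\left(-4\right)^{4}}{5 + \sqrt{-2 - 2}} + 8 \left(-22\right) = \frac{1}{5 + \sqrt{-4}} \cdot 256 - 176 = \frac{1}{5 + 2 i} 256 - 176 = \frac{5 - 2 i}{29} \cdot 256 - 176 = \frac{256 \left(5 - 2 i\right)}{29} - 176 = -176 + \frac{256 \left(5 - 2 i\right)}{29}$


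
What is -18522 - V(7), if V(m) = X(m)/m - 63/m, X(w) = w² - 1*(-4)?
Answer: -129644/7 ≈ -18521.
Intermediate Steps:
X(w) = 4 + w² (X(w) = w² + 4 = 4 + w²)
V(m) = -63/m + (4 + m²)/m (V(m) = (4 + m²)/m - 63/m = -63/m + (4 + m²)/m)
-18522 - V(7) = -18522 - (7 - 59/7) = -18522 - 1*(-10/7) = -18522 + 10/7 = -129644/7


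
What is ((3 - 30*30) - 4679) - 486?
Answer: -6062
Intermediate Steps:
((3 - 30*30) - 4679) - 486 = ((3 - 900) - 4679) - 486 = (-897 - 4679) - 486 = -5576 - 486 = -6062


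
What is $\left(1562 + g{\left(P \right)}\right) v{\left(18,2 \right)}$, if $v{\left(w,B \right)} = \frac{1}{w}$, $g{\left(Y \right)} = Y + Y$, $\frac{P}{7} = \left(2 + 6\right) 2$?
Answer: $\frac{893}{9} \approx 99.222$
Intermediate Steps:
$P = 112$ ($P = 7 \left(2 + 6\right) 2 = 7 \cdot 8 \cdot 2 = 7 \cdot 16 = 112$)
$g{\left(Y \right)} = 2 Y$
$\left(1562 + g{\left(P \right)}\right) v{\left(18,2 \right)} = \frac{1562 + 2 \cdot 112}{18} = \left(1562 + 224\right) \frac{1}{18} = 1786 \cdot \frac{1}{18} = \frac{893}{9}$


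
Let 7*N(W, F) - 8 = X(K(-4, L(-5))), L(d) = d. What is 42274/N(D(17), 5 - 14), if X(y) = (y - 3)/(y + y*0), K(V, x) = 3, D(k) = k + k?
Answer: 147959/4 ≈ 36990.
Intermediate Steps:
D(k) = 2*k
X(y) = (-3 + y)/y (X(y) = (-3 + y)/(y + 0) = (-3 + y)/y)
N(W, F) = 8/7 (N(W, F) = 8/7 + ((-3 + 3)/3)/7 = 8/7 + ((⅓)*0)/7 = 8/7 + (⅐)*0 = 8/7 + 0 = 8/7)
42274/N(D(17), 5 - 14) = 42274/(8/7) = 42274*(7/8) = 147959/4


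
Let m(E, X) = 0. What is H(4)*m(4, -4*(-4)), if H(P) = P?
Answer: 0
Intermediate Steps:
H(4)*m(4, -4*(-4)) = 4*0 = 0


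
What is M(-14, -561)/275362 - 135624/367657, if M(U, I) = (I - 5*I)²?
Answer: 907002181632/50619383417 ≈ 17.918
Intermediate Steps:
M(U, I) = 16*I² (M(U, I) = (-4*I)² = 16*I²)
M(-14, -561)/275362 - 135624/367657 = (16*(-561)²)/275362 - 135624/367657 = (16*314721)*(1/275362) - 135624*1/367657 = 5035536*(1/275362) - 135624/367657 = 2517768/137681 - 135624/367657 = 907002181632/50619383417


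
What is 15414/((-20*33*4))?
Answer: -2569/440 ≈ -5.8386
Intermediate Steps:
15414/((-20*33*4)) = 15414/((-660*4)) = 15414/(-2640) = 15414*(-1/2640) = -2569/440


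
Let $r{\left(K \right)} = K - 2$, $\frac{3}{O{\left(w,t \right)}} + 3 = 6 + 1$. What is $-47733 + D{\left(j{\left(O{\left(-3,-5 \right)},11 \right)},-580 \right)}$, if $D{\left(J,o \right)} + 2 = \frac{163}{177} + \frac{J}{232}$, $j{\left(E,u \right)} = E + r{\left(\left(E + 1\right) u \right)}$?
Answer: $- \frac{980074519}{20532} \approx -47734.0$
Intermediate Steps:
$O{\left(w,t \right)} = \frac{3}{4}$ ($O{\left(w,t \right)} = \frac{3}{-3 + \left(6 + 1\right)} = \frac{3}{-3 + 7} = \frac{3}{4}$)
$r{\left(K \right)} = -2 + K$ ($r{\left(K \right)} = K - 2 = -2 + K$)
$j{\left(E,u \right)} = -2 + E + u \left(1 + E\right)$ ($j{\left(E,u \right)} = E + \left(-2 + \left(E + 1\right) u\right) = E + \left(-2 + \left(1 + E\right) u\right) = E + \left(-2 + u \left(1 + E\right)\right) = -2 + E + u \left(1 + E\right)$)
$D{\left(J,o \right)} = - \frac{191}{177} + \frac{J}{232}$ ($D{\left(J,o \right)} = -2 + \left(\frac{163}{177} + \frac{J}{232}\right) = - \frac{191}{177} + \frac{J}{232}$)
$-47733 + D{\left(j{\left(O{\left(-3,-5 \right)},11 \right)},-580 \right)} = -47733 - \left(\frac{191}{177} - \frac{-2 + \frac{3}{4} + 11 \left(1 + \frac{3}{4}\right)}{232}\right) = -47733 - \left(\frac{191}{177} - \frac{-2 + \frac{3}{4} + 11 \cdot \frac{7}{4}}{232}\right) = -47733 - \left(\frac{191}{177} - \frac{-2 + \frac{3}{4} + \frac{77}{4}}{232}\right) = -47733 + \left(- \frac{191}{177} + \frac{1}{232} \cdot 18\right) = -47733 + \left(- \frac{191}{177} + \frac{9}{116}\right) = -47733 - \frac{20563}{20532} = - \frac{980074519}{20532}$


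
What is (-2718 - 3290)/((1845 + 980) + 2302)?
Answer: -6008/5127 ≈ -1.1718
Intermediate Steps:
(-2718 - 3290)/((1845 + 980) + 2302) = -6008/(2825 + 2302) = -6008/5127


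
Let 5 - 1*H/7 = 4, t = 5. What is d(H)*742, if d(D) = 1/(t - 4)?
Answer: 742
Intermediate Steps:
H = 7 (H = 35 - 7*4 = 35 - 28 = 7)
d(D) = 1 (d(D) = 1/(5 - 4) = 1/1 = 1)
d(H)*742 = 1*742 = 742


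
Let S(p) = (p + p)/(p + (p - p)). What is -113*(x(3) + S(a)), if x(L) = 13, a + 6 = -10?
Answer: -1695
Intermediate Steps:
a = -16 (a = -6 - 10 = -16)
S(p) = 2 (S(p) = (2*p)/(p + 0) = (2*p)/p = 2)
-113*(x(3) + S(a)) = -113*(13 + 2) = -113*15 = -1695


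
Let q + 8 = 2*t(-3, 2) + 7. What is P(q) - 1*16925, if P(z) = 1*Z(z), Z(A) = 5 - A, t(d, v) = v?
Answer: -16923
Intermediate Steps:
q = 3 (q = -8 + (2*2 + 7) = -8 + (4 + 7) = -8 + 11 = 3)
P(z) = 5 - z (P(z) = 1*(5 - z) = 5 - z)
P(q) - 1*16925 = (5 - 1*3) - 1*16925 = (5 - 3) - 16925 = 2 - 16925 = -16923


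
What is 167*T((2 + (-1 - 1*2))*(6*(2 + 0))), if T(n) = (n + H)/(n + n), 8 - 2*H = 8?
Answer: 167/2 ≈ 83.500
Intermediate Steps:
H = 0 (H = 4 - 1/2*8 = 4 - 4 = 0)
T(n) = 1/2 (T(n) = (n + 0)/(n + n) = n/((2*n)) = n*(1/(2*n)) = 1/2)
167*T((2 + (-1 - 1*2))*(6*(2 + 0))) = 167*(1/2) = 167/2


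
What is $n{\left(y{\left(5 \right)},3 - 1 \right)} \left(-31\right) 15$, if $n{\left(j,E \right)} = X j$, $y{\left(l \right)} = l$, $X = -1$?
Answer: $2325$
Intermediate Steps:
$n{\left(j,E \right)} = - j$
$n{\left(y{\left(5 \right)},3 - 1 \right)} \left(-31\right) 15 = \left(-1\right) 5 \left(-31\right) 15 = \left(-5\right) \left(-31\right) 15 = 155 \cdot 15 = 2325$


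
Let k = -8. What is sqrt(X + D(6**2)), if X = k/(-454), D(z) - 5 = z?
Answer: sqrt(2113597)/227 ≈ 6.4045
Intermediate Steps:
D(z) = 5 + z
X = 4/227 (X = -8/(-454) = -8*(-1/454) = 4/227 ≈ 0.017621)
sqrt(X + D(6**2)) = sqrt(4/227 + (5 + 6**2)) = sqrt(4/227 + (5 + 36)) = sqrt(4/227 + 41) = sqrt(9311/227) = sqrt(2113597)/227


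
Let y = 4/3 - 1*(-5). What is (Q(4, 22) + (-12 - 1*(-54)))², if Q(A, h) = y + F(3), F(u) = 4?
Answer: 24649/9 ≈ 2738.8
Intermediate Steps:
y = 19/3 (y = 4*(⅓) + 5 = 4/3 + 5 = 19/3 ≈ 6.3333)
Q(A, h) = 31/3 (Q(A, h) = 19/3 + 4 = 31/3)
(Q(4, 22) + (-12 - 1*(-54)))² = (31/3 + (-12 - 1*(-54)))² = (31/3 + (-12 + 54))² = (31/3 + 42)² = (157/3)² = 24649/9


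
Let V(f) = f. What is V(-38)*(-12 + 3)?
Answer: 342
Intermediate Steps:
V(-38)*(-12 + 3) = -38*(-12 + 3) = -38*(-9) = 342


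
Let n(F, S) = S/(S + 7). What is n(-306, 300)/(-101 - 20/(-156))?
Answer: -5850/603869 ≈ -0.0096875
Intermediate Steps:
n(F, S) = S/(7 + S)
n(-306, 300)/(-101 - 20/(-156)) = (300/(7 + 300))/(-101 - 20/(-156)) = (300/307)/(-101 - 20*(-1/156)) = (300*(1/307))/(-101 + 5/39) = 300/(307*(-3934/39)) = (300/307)*(-39/3934) = -5850/603869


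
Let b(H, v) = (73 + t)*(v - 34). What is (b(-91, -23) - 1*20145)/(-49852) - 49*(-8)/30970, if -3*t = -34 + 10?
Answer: 196605281/385979110 ≈ 0.50937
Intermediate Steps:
t = 8 (t = -(-34 + 10)/3 = -1/3*(-24) = 8)
b(H, v) = -2754 + 81*v (b(H, v) = (73 + 8)*(v - 34) = 81*(-34 + v) = -2754 + 81*v)
(b(-91, -23) - 1*20145)/(-49852) - 49*(-8)/30970 = ((-2754 + 81*(-23)) - 1*20145)/(-49852) - 49*(-8)/30970 = ((-2754 - 1863) - 20145)*(-1/49852) + 392*(1/30970) = (-4617 - 20145)*(-1/49852) + 196/15485 = -24762*(-1/49852) + 196/15485 = 12381/24926 + 196/15485 = 196605281/385979110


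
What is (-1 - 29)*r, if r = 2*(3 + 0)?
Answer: -180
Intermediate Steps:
r = 6 (r = 2*3 = 6)
(-1 - 29)*r = (-1 - 29)*6 = -30*6 = -180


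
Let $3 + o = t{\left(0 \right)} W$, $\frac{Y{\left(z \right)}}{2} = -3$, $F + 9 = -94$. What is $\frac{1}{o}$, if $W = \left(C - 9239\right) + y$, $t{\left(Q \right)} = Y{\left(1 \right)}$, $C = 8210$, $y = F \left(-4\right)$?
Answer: $\frac{1}{3699} \approx 0.00027034$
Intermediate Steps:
$F = -103$ ($F = -9 - 94 = -103$)
$y = 412$ ($y = \left(-103\right) \left(-4\right) = 412$)
$Y{\left(z \right)} = -6$ ($Y{\left(z \right)} = 2 \left(-3\right) = -6$)
$t{\left(Q \right)} = -6$
$W = -617$ ($W = \left(8210 - 9239\right) + 412 = -1029 + 412 = -617$)
$o = 3699$ ($o = -3 - -3702 = -3 + 3702 = 3699$)
$\frac{1}{o} = \frac{1}{3699}$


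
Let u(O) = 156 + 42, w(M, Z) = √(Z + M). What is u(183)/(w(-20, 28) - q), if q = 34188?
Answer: -846153/146102417 - 99*√2/292204834 ≈ -0.0057920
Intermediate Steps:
w(M, Z) = √(M + Z)
u(O) = 198
u(183)/(w(-20, 28) - q) = 198/(√(-20 + 28) - 1*34188) = 198/(√8 - 34188) = 198/(2*√2 - 34188) = 198/(-34188 + 2*√2)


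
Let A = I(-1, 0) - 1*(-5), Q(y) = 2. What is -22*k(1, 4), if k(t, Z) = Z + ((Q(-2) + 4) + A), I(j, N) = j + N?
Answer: -308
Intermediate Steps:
I(j, N) = N + j
A = 4 (A = (0 - 1) - 1*(-5) = -1 + 5 = 4)
k(t, Z) = 10 + Z (k(t, Z) = Z + ((2 + 4) + 4) = Z + (6 + 4) = Z + 10 = 10 + Z)
-22*k(1, 4) = -22*(10 + 4) = -22*14 = -308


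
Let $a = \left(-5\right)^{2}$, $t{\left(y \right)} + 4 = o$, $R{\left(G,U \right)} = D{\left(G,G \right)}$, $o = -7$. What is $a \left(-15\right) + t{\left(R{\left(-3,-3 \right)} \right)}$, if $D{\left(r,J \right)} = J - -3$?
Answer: $-386$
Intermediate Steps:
$D{\left(r,J \right)} = 3 + J$ ($D{\left(r,J \right)} = J + 3 = 3 + J$)
$R{\left(G,U \right)} = 3 + G$
$t{\left(y \right)} = -11$ ($t{\left(y \right)} = -4 - 7 = -11$)
$a = 25$
$a \left(-15\right) + t{\left(R{\left(-3,-3 \right)} \right)} = 25 \left(-15\right) - 11 = -375 - 11 = -386$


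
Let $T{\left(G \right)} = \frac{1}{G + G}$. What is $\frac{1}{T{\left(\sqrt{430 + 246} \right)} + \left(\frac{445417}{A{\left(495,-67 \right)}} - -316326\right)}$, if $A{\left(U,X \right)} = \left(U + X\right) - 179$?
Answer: $\frac{12948}{4118950981} \approx 3.1435 \cdot 10^{-6}$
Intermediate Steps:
$T{\left(G \right)} = \frac{1}{2 G}$
$A{\left(U,X \right)} = -179 + U + X$
$\frac{1}{T{\left(\sqrt{430 + 246} \right)} + \left(\frac{445417}{A{\left(495,-67 \right)}} - -316326\right)} = \frac{1}{\frac{1}{2 \sqrt{430 + 246}} + \left(\frac{445417}{-179 + 495 - 67} - -316326\right)} = \frac{1}{\frac{1}{2 \sqrt{676}} + \left(\frac{445417}{249} + 316326\right)} = \frac{1}{\frac{1}{2 \cdot 26} + \left(445417 \cdot \frac{1}{249} + 316326\right)} = \frac{1}{\frac{1}{2} \cdot \frac{1}{26} + \left(\frac{445417}{249} + 316326\right)} = \frac{1}{\frac{1}{52} + \frac{79210591}{249}} = \frac{1}{\frac{4118950981}{12948}} = \frac{12948}{4118950981}$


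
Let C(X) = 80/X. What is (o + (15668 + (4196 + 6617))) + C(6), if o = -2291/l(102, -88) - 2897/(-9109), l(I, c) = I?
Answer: 24595788773/929118 ≈ 26472.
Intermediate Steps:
o = -20573225/929118 (o = -2291/102 - 2897/(-9109) = -2291*1/102 - 2897*(-1/9109) = -2291/102 + 2897/9109 = -20573225/929118 ≈ -22.143)
(o + (15668 + (4196 + 6617))) + C(6) = (-20573225/929118 + (15668 + (4196 + 6617))) + 80/6 = (-20573225/929118 + (15668 + 10813)) + 80*(⅙) = (-20573225/929118 + 26481) + 40/3 = 24583400533/929118 + 40/3 = 24595788773/929118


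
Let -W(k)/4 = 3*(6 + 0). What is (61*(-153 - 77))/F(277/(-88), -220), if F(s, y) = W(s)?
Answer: 7015/36 ≈ 194.86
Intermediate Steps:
W(k) = -72 (W(k) = -12*(6 + 0) = -12*6 = -4*18 = -72)
F(s, y) = -72
(61*(-153 - 77))/F(277/(-88), -220) = (61*(-153 - 77))/(-72) = (61*(-230))*(-1/72) = -14030*(-1/72) = 7015/36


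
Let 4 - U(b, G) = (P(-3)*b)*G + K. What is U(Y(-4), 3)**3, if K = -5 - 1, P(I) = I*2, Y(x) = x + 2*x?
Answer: -8741816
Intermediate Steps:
Y(x) = 3*x
P(I) = 2*I
K = -6
U(b, G) = 10 + 6*G*b (U(b, G) = 4 - (((2*(-3))*b)*G - 6) = 4 - ((-6*b)*G - 6) = 4 - (-6*G*b - 6) = 4 - (-6 - 6*G*b) = 4 + (6 + 6*G*b) = 10 + 6*G*b)
U(Y(-4), 3)**3 = (10 + 6*3*(3*(-4)))**3 = (10 + 6*3*(-12))**3 = (10 - 216)**3 = (-206)**3 = -8741816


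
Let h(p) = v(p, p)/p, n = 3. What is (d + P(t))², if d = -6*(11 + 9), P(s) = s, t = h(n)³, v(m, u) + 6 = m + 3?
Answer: 14400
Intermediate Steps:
v(m, u) = -3 + m (v(m, u) = -6 + (m + 3) = -6 + (3 + m) = -3 + m)
h(p) = (-3 + p)/p
t = 0 (t = ((-3 + 3)/3)³ = ((⅓)*0)³ = 0³ = 0)
d = -120 (d = -6*20 = -120)
(d + P(t))² = (-120 + 0)² = (-120)² = 14400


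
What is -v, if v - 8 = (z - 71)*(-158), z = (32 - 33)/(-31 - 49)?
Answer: -448961/40 ≈ -11224.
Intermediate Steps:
z = 1/80 (z = -1/(-80) = -1*(-1/80) = 1/80 ≈ 0.012500)
v = 448961/40 (v = 8 + (1/80 - 71)*(-158) = 8 - 5679/80*(-158) = 8 + 448641/40 = 448961/40 ≈ 11224.)
-v = -1*448961/40 = -448961/40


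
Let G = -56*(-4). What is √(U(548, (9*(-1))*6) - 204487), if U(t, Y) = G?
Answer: I*√204263 ≈ 451.95*I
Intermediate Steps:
G = 224
U(t, Y) = 224
√(U(548, (9*(-1))*6) - 204487) = √(224 - 204487) = √(-204263) = I*√204263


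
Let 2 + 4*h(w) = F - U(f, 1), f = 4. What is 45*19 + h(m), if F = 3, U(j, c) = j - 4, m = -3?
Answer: 3421/4 ≈ 855.25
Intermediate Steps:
U(j, c) = -4 + j
h(w) = ¼ (h(w) = -½ + (3 - (-4 + 4))/4 = -½ + (3 - 1*0)/4 = -½ + (3 + 0)/4 = -½ + (¼)*3 = -½ + ¾ = ¼)
45*19 + h(m) = 45*19 + ¼ = 855 + ¼ = 3421/4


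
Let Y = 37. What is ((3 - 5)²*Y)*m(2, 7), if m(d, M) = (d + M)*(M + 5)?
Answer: 15984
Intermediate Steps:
m(d, M) = (5 + M)*(M + d) (m(d, M) = (M + d)*(5 + M) = (5 + M)*(M + d))
((3 - 5)²*Y)*m(2, 7) = ((3 - 5)²*37)*(7² + 5*7 + 5*2 + 7*2) = ((-2)²*37)*(49 + 35 + 10 + 14) = (4*37)*108 = 148*108 = 15984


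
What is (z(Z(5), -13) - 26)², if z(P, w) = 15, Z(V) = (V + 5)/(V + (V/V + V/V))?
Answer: 121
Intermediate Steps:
Z(V) = (5 + V)/(2 + V) (Z(V) = (5 + V)/(V + (1 + 1)) = (5 + V)/(V + 2) = (5 + V)/(2 + V))
(z(Z(5), -13) - 26)² = (15 - 26)² = (-11)² = 121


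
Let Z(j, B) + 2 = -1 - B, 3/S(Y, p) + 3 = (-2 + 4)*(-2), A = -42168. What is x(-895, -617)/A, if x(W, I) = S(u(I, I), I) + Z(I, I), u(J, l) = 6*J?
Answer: -4295/295176 ≈ -0.014551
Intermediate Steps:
S(Y, p) = -3/7 (S(Y, p) = 3/(-3 + (-2 + 4)*(-2)) = 3/(-3 + 2*(-2)) = 3/(-3 - 4) = 3/(-7) = 3*(-⅐) = -3/7)
Z(j, B) = -3 - B (Z(j, B) = -2 + (-1 - B) = -3 - B)
x(W, I) = -24/7 - I (x(W, I) = -3/7 + (-3 - I) = -24/7 - I)
x(-895, -617)/A = (-24/7 - 1*(-617))/(-42168) = (-24/7 + 617)*(-1/42168) = (4295/7)*(-1/42168) = -4295/295176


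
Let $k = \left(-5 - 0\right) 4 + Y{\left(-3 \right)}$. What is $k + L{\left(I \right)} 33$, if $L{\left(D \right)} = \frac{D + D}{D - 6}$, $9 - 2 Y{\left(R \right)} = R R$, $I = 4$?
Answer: $-152$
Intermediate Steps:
$Y{\left(R \right)} = \frac{9}{2} - \frac{R^{2}}{2}$ ($Y{\left(R \right)} = \frac{9}{2} - \frac{R R}{2} = \frac{9}{2} - \frac{R^{2}}{2}$)
$L{\left(D \right)} = \frac{2 D}{-6 + D}$
$k = -20$ ($k = \left(-5 - 0\right) 4 + \left(\frac{9}{2} - \frac{\left(-3\right)^{2}}{2}\right) = \left(-5 + 0\right) 4 + \left(\frac{9}{2} - \frac{9}{2}\right) = \left(-5\right) 4 + \left(\frac{9}{2} - \frac{9}{2}\right) = -20 + 0 = -20$)
$k + L{\left(I \right)} 33 = -20 + 2 \cdot 4 \frac{1}{-6 + 4} \cdot 33 = -20 + 2 \cdot 4 \frac{1}{-2} \cdot 33 = -20 + 2 \cdot 4 \left(- \frac{1}{2}\right) 33 = -20 - 132 = -152$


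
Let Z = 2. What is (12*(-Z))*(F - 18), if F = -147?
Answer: 3960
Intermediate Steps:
(12*(-Z))*(F - 18) = (12*(-1*2))*(-147 - 18) = (12*(-2))*(-165) = -24*(-165) = 3960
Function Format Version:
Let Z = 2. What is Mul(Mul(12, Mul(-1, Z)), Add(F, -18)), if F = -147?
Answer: 3960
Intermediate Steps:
Mul(Mul(12, Mul(-1, Z)), Add(F, -18)) = Mul(Mul(12, Mul(-1, 2)), Add(-147, -18)) = Mul(Mul(12, -2), -165) = Mul(-24, -165) = 3960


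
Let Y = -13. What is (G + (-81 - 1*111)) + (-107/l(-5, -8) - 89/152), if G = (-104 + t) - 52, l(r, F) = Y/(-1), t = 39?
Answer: -628005/1976 ≈ -317.82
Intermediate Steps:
l(r, F) = 13 (l(r, F) = -13/(-1) = -13*(-1) = 13)
G = -117 (G = (-104 + 39) - 52 = -65 - 52 = -117)
(G + (-81 - 1*111)) + (-107/l(-5, -8) - 89/152) = (-117 + (-81 - 1*111)) + (-107/13 - 89/152) = (-117 + (-81 - 111)) + (-107*1/13 - 89*1/152) = (-117 - 192) + (-107/13 - 89/152) = -309 - 17421/1976 = -628005/1976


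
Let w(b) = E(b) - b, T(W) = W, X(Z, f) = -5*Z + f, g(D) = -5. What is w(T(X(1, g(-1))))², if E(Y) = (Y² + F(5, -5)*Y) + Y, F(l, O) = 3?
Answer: 4900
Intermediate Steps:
X(Z, f) = f - 5*Z
E(Y) = Y² + 4*Y (E(Y) = (Y² + 3*Y) + Y = Y² + 4*Y)
w(b) = -b + b*(4 + b) (w(b) = b*(4 + b) - b = -b + b*(4 + b))
w(T(X(1, g(-1))))² = ((-5 - 5*1)*(3 + (-5 - 5*1)))² = ((-5 - 5)*(3 + (-5 - 5)))² = (-10*(3 - 10))² = (-10*(-7))² = 70² = 4900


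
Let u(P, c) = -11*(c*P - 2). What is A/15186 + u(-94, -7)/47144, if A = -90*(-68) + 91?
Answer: 22903651/89491098 ≈ 0.25593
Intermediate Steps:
u(P, c) = 22 - 11*P*c (u(P, c) = -11*(P*c - 2) = -11*(-2 + P*c) = 22 - 11*P*c)
A = 6211 (A = 6120 + 91 = 6211)
A/15186 + u(-94, -7)/47144 = 6211/15186 + (22 - 11*(-94)*(-7))/47144 = 6211*(1/15186) + (22 - 7238)*(1/47144) = 6211/15186 - 7216*1/47144 = 6211/15186 - 902/5893 = 22903651/89491098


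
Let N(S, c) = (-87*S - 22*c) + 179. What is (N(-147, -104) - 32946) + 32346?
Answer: 14656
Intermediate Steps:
N(S, c) = 179 - 87*S - 22*c
(N(-147, -104) - 32946) + 32346 = ((179 - 87*(-147) - 22*(-104)) - 32946) + 32346 = ((179 + 12789 + 2288) - 32946) + 32346 = (15256 - 32946) + 32346 = -17690 + 32346 = 14656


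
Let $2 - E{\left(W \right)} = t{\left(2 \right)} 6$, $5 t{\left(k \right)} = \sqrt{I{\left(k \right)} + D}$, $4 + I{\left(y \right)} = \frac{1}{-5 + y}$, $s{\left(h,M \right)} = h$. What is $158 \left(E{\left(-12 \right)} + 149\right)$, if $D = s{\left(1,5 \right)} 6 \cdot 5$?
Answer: $23858 - \frac{316 \sqrt{231}}{5} \approx 22897.0$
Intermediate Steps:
$I{\left(y \right)} = -4 + \frac{1}{-5 + y}$
$D = 30$ ($D = 1 \cdot 6 \cdot 5 = 6 \cdot 5 = 30$)
$t{\left(k \right)} = \frac{\sqrt{30 + \frac{21 - 4 k}{-5 + k}}}{5}$ ($t{\left(k \right)} = \frac{\sqrt{\frac{21 - 4 k}{-5 + k} + 30}}{5} = \frac{\sqrt{30 + \frac{21 - 4 k}{-5 + k}}}{5}$)
$E{\left(W \right)} = 2 - \frac{2 \sqrt{231}}{5}$ ($E{\left(W \right)} = 2 - \frac{\sqrt{\frac{-129 + 26 \cdot 2}{-5 + 2}}}{5} \cdot 6 = 2 - \frac{\sqrt{\frac{-129 + 52}{-3}}}{5} \cdot 6 = 2 - \frac{\sqrt{\left(- \frac{1}{3}\right) \left(-77\right)}}{5} \cdot 6 = 2 - \frac{\sqrt{\frac{77}{3}}}{5} \cdot 6 = 2 - \frac{\frac{1}{3} \sqrt{231}}{5} \cdot 6 = 2 - \frac{\sqrt{231}}{15} \cdot 6 = 2 - \frac{2 \sqrt{231}}{5}$)
$158 \left(E{\left(-12 \right)} + 149\right) = 158 \left(\left(2 - \frac{2 \sqrt{231}}{5}\right) + 149\right) = 158 \left(151 - \frac{2 \sqrt{231}}{5}\right) = 23858 - \frac{316 \sqrt{231}}{5}$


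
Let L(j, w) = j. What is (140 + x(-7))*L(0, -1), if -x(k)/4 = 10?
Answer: 0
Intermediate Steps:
x(k) = -40 (x(k) = -4*10 = -40)
(140 + x(-7))*L(0, -1) = (140 - 40)*0 = 100*0 = 0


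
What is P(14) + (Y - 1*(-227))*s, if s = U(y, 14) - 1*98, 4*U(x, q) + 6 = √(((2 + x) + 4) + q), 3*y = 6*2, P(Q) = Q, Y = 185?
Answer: -40980 + 206*√6 ≈ -40475.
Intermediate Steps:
y = 4 (y = (6*2)/3 = (⅓)*12 = 4)
U(x, q) = -3/2 + √(6 + q + x)/4 (U(x, q) = -3/2 + √(((2 + x) + 4) + q)/4 = -3/2 + √((6 + x) + q)/4 = -3/2 + √(6 + q + x)/4)
s = -199/2 + √6/2 (s = (-3/2 + √(6 + 14 + 4)/4) - 1*98 = (-3/2 + √24/4) - 98 = (-3/2 + (2*√6)/4) - 98 = (-3/2 + √6/2) - 98 = -199/2 + √6/2 ≈ -98.275)
P(14) + (Y - 1*(-227))*s = 14 + (185 - 1*(-227))*(-199/2 + √6/2) = 14 + (185 + 227)*(-199/2 + √6/2) = 14 + 412*(-199/2 + √6/2) = 14 + (-40994 + 206*√6) = -40980 + 206*√6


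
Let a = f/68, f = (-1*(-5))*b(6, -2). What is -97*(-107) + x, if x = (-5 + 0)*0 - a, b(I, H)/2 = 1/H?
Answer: 705777/68 ≈ 10379.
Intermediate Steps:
b(I, H) = 2/H
f = -5 (f = (-1*(-5))*(2/(-2)) = 5*(2*(-½)) = 5*(-1) = -5)
a = -5/68 ≈ -0.073529
x = 5/68 (x = (-5 + 0)*0 - 1*(-5/68) = -5*0 + 5/68 = 0 + 5/68 = 5/68 ≈ 0.073529)
-97*(-107) + x = -97*(-107) + 5/68 = 10379 + 5/68 = 705777/68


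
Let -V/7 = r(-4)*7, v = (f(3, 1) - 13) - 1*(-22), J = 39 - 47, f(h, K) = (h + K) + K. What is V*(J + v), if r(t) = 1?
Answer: -294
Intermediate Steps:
f(h, K) = h + 2*K (f(h, K) = (K + h) + K = h + 2*K)
J = -8
v = 14 (v = ((3 + 2*1) - 13) - 1*(-22) = ((3 + 2) - 13) + 22 = (5 - 13) + 22 = -8 + 22 = 14)
V = -49 (V = -7*7 = -49)
V*(J + v) = -49*(-8 + 14) = -49*6 = -294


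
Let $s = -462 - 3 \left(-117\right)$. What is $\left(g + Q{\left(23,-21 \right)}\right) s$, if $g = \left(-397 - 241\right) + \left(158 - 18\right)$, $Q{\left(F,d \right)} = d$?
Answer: $57609$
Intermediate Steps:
$s = -111$ ($s = -462 - -351 = -462 + 351 = -111$)
$g = -498$ ($g = -638 + 140 = -498$)
$\left(g + Q{\left(23,-21 \right)}\right) s = \left(-498 - 21\right) \left(-111\right) = \left(-519\right) \left(-111\right) = 57609$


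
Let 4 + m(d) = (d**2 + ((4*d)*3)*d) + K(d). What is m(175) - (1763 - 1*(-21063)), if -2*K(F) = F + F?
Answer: 375120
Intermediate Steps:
K(F) = -F (K(F) = -(F + F)/2 = -F)
m(d) = -4 - d + 13*d**2 (m(d) = -4 + ((d**2 + ((4*d)*3)*d) - d) = -4 + ((d**2 + (12*d)*d) - d) = -4 + ((d**2 + 12*d**2) - d) = -4 + (13*d**2 - d) = -4 + (-d + 13*d**2) = -4 - d + 13*d**2)
m(175) - (1763 - 1*(-21063)) = (-4 - 1*175 + 13*175**2) - (1763 - 1*(-21063)) = (-4 - 175 + 13*30625) - (1763 + 21063) = (-4 - 175 + 398125) - 1*22826 = 397946 - 22826 = 375120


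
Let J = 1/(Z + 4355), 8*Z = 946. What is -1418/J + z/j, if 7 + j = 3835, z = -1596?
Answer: -4046877969/638 ≈ -6.3431e+6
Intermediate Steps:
Z = 473/4 (Z = (⅛)*946 = 473/4 ≈ 118.25)
j = 3828 (j = -7 + 3835 = 3828)
J = 4/17893 (J = 1/(473/4 + 4355) = 1/(17893/4) = 4/17893 ≈ 0.00022355)
-1418/J + z/j = -1418/4/17893 - 1596/3828 = -1418*17893/4 - 1596*1/3828 = -12686137/2 - 133/319 = -4046877969/638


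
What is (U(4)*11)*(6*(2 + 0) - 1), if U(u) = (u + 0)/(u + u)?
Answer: 121/2 ≈ 60.500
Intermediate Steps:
U(u) = ½ (U(u) = u/((2*u)) = u*(1/(2*u)) = ½)
(U(4)*11)*(6*(2 + 0) - 1) = ((½)*11)*(6*(2 + 0) - 1) = 11*(6*2 - 1)/2 = 11*(12 - 1)/2 = (11/2)*11 = 121/2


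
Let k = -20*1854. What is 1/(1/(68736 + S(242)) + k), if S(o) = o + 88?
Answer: -69066/2560967279 ≈ -2.6969e-5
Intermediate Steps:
S(o) = 88 + o
k = -37080
1/(1/(68736 + S(242)) + k) = 1/(1/(68736 + (88 + 242)) - 37080) = 1/(1/(68736 + 330) - 37080) = 1/(1/69066 - 37080) = 1/(-2560967279/69066) = -69066/2560967279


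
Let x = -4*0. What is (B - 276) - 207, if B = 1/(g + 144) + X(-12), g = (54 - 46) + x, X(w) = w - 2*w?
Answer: -71591/152 ≈ -470.99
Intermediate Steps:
X(w) = -w
x = 0
g = 8 (g = (54 - 46) + 0 = 8 + 0 = 8)
B = 1825/152 (B = 1/(8 + 144) - 1*(-12) = 1/152 + 12 = 1825/152 ≈ 12.007)
(B - 276) - 207 = (1825/152 - 276) - 207 = -40127/152 - 207 = -71591/152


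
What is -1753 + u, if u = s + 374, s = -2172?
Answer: -3551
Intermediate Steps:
u = -1798 (u = -2172 + 374 = -1798)
-1753 + u = -1753 - 1798 = -3551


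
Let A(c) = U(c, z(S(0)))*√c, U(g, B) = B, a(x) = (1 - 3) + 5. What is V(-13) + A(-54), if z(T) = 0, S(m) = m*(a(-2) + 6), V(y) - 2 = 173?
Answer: 175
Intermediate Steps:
V(y) = 175 (V(y) = 2 + 173 = 175)
a(x) = 3 (a(x) = -2 + 5 = 3)
S(m) = 9*m (S(m) = m*(3 + 6) = m*9 = 9*m)
A(c) = 0 (A(c) = 0*√c = 0)
V(-13) + A(-54) = 175 + 0 = 175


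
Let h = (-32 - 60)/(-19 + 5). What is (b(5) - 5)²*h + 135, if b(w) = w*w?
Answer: 19345/7 ≈ 2763.6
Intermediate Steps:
b(w) = w²
h = 46/7 (h = -92/(-14) = -92*(-1/14) = 46/7 ≈ 6.5714)
(b(5) - 5)²*h + 135 = (5² - 5)²*(46/7) + 135 = (25 - 5)²*(46/7) + 135 = 20²*(46/7) + 135 = 400*(46/7) + 135 = 18400/7 + 135 = 19345/7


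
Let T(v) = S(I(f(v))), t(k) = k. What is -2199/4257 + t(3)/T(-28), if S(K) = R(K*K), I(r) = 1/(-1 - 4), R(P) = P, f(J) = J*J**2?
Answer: 105692/1419 ≈ 74.483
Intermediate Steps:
f(J) = J**3
I(r) = -1/5 (I(r) = 1/(-5) = -1/5)
S(K) = K**2 (S(K) = K*K = K**2)
T(v) = 1/25 (T(v) = (-1/5)**2 = 1/25)
-2199/4257 + t(3)/T(-28) = -2199/4257 + 3/(1/25) = -2199*1/4257 + 3*25 = -733/1419 + 75 = 105692/1419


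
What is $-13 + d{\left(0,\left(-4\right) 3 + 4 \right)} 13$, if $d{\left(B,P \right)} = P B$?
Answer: $-13$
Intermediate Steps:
$d{\left(B,P \right)} = B P$
$-13 + d{\left(0,\left(-4\right) 3 + 4 \right)} 13 = -13 + 0 \left(\left(-4\right) 3 + 4\right) 13 = -13 + 0 \left(-12 + 4\right) 13 = -13 + 0 \left(-8\right) 13 = -13 + 0 \cdot 13 = -13 + 0 = -13$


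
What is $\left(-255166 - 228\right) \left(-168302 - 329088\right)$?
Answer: $127030421660$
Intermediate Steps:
$\left(-255166 - 228\right) \left(-168302 - 329088\right) = \left(-255394\right) \left(-497390\right) = 127030421660$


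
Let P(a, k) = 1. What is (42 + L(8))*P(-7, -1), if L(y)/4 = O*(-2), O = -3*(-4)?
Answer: -54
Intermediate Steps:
O = 12
L(y) = -96 (L(y) = 4*(12*(-2)) = 4*(-24) = -96)
(42 + L(8))*P(-7, -1) = (42 - 96)*1 = -54*1 = -54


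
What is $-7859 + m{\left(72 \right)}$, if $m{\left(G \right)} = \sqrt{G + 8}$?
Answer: $-7859 + 4 \sqrt{5} \approx -7850.1$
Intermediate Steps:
$m{\left(G \right)} = \sqrt{8 + G}$
$-7859 + m{\left(72 \right)} = -7859 + \sqrt{8 + 72} = -7859 + \sqrt{80} = -7859 + 4 \sqrt{5}$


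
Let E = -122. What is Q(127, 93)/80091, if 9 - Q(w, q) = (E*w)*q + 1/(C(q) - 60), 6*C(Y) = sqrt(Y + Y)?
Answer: 10359957493/575827593 + sqrt(186)/1727482779 ≈ 17.991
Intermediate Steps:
C(Y) = sqrt(2)*sqrt(Y)/6 (C(Y) = sqrt(Y + Y)/6 = sqrt(2*Y)/6 = (sqrt(2)*sqrt(Y))/6 = sqrt(2)*sqrt(Y)/6)
Q(w, q) = 9 - 1/(-60 + sqrt(2)*sqrt(q)/6) + 122*q*w (Q(w, q) = 9 - ((-122*w)*q + 1/(sqrt(2)*sqrt(q)/6 - 60)) = 9 - (-122*q*w + 1/(-60 + sqrt(2)*sqrt(q)/6)) = 9 - (1/(-60 + sqrt(2)*sqrt(q)/6) - 122*q*w) = 9 + (-1/(-60 + sqrt(2)*sqrt(q)/6) + 122*q*w) = 9 - 1/(-60 + sqrt(2)*sqrt(q)/6) + 122*q*w)
Q(127, 93)/80091 = ((-3246 - 43920*93*127 + 9*sqrt(2)*sqrt(93) + 122*127*sqrt(2)*93**(3/2))/(-360 + sqrt(2)*sqrt(93)))/80091 = ((-3246 - 518739120 + 9*sqrt(186) + 122*127*sqrt(2)*(93*sqrt(93)))/(-360 + sqrt(186)))*(1/80091) = ((-3246 - 518739120 + 9*sqrt(186) + 1440942*sqrt(186))/(-360 + sqrt(186)))*(1/80091) = ((-518742366 + 1440951*sqrt(186))/(-360 + sqrt(186)))*(1/80091) = (-518742366 + 1440951*sqrt(186))/(80091*(-360 + sqrt(186)))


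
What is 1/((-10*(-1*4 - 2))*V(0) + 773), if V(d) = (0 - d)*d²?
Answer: 1/773 ≈ 0.0012937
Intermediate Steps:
V(d) = -d³ (V(d) = (-d)*d² = -d³)
1/((-10*(-1*4 - 2))*V(0) + 773) = 1/((-10*(-1*4 - 2))*(-1*0³) + 773) = 1/((-10*(-4 - 2))*(-1*0) + 773) = 1/(-10*(-6)*0 + 773) = 1/(60*0 + 773) = 1/(0 + 773) = 1/773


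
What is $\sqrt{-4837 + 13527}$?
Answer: $\sqrt{8690} \approx 93.22$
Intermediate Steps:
$\sqrt{-4837 + 13527} = \sqrt{8690}$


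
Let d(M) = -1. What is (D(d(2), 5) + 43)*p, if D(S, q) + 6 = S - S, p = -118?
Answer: -4366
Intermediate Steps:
D(S, q) = -6 (D(S, q) = -6 + (S - S) = -6 + 0 = -6)
(D(d(2), 5) + 43)*p = (-6 + 43)*(-118) = 37*(-118) = -4366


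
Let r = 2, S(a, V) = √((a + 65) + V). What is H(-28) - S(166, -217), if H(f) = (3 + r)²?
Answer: 25 - √14 ≈ 21.258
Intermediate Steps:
S(a, V) = √(65 + V + a) (S(a, V) = √((65 + a) + V) = √(65 + V + a))
H(f) = 25 (H(f) = (3 + 2)² = 5² = 25)
H(-28) - S(166, -217) = 25 - √(65 - 217 + 166) = 25 - √14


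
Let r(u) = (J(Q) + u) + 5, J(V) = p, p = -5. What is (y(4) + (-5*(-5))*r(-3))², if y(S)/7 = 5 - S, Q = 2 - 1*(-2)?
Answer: 4624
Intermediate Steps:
Q = 4 (Q = 2 + 2 = 4)
J(V) = -5
r(u) = u (r(u) = (-5 + u) + 5 = u)
y(S) = 35 - 7*S (y(S) = 7*(5 - S) = 35 - 7*S)
(y(4) + (-5*(-5))*r(-3))² = ((35 - 7*4) - 5*(-5)*(-3))² = ((35 - 28) + 25*(-3))² = (7 - 75)² = (-68)² = 4624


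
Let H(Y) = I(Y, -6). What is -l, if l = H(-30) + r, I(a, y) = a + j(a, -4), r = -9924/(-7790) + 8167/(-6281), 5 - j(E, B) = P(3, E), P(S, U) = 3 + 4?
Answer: 783507983/24464495 ≈ 32.026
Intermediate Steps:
P(S, U) = 7
j(E, B) = -2 (j(E, B) = 5 - 1*7 = 5 - 7 = -2)
r = -644143/24464495 (r = -9924*(-1/7790) + 8167*(-1/6281) = 4962/3895 - 8167/6281 = -644143/24464495 ≈ -0.026330)
I(a, y) = -2 + a (I(a, y) = a - 2 = -2 + a)
H(Y) = -2 + Y
l = -783507983/24464495 (l = (-2 - 30) - 644143/24464495 = -32 - 644143/24464495 = -783507983/24464495 ≈ -32.026)
-l = -1*(-783507983/24464495) = 783507983/24464495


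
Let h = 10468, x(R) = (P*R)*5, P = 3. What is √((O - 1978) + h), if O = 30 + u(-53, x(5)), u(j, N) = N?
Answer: 3*√955 ≈ 92.709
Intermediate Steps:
x(R) = 15*R (x(R) = (3*R)*5 = 15*R)
O = 105 (O = 30 + 15*5 = 30 + 75 = 105)
√((O - 1978) + h) = √((105 - 1978) + 10468) = √(-1873 + 10468) = √8595 = 3*√955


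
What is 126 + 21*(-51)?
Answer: -945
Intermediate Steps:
126 + 21*(-51) = 126 - 1071 = -945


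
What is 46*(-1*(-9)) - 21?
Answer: 393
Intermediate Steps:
46*(-1*(-9)) - 21 = 46*9 - 21 = 414 - 21 = 393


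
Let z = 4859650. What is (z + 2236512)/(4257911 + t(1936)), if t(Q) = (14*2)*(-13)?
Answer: 7096162/4257547 ≈ 1.6667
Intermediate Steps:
t(Q) = -364 (t(Q) = 28*(-13) = -364)
(z + 2236512)/(4257911 + t(1936)) = (4859650 + 2236512)/(4257911 - 364) = 7096162/4257547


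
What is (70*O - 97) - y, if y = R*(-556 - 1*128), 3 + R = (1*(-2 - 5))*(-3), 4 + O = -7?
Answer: 11445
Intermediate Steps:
O = -11 (O = -4 - 7 = -11)
R = 18 (R = -3 + (1*(-2 - 5))*(-3) = -3 + (1*(-7))*(-3) = -3 - 7*(-3) = -3 + 21 = 18)
y = -12312 (y = 18*(-556 - 1*128) = 18*(-556 - 128) = 18*(-684) = -12312)
(70*O - 97) - y = (70*(-11) - 97) - 1*(-12312) = (-770 - 97) + 12312 = -867 + 12312 = 11445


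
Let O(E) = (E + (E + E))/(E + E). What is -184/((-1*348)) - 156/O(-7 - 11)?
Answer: -9002/87 ≈ -103.47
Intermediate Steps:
O(E) = 3/2 (O(E) = (E + 2*E)/((2*E)) = (3*E)*(1/(2*E)) = 3/2)
-184/((-1*348)) - 156/O(-7 - 11) = -184/((-1*348)) - 156/3/2 = -184/(-348) - 156*2/3 = -184*(-1/348) - 104 = 46/87 - 104 = -9002/87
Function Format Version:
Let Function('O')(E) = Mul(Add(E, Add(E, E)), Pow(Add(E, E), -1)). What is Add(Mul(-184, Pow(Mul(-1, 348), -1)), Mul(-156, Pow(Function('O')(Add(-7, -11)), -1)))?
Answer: Rational(-9002, 87) ≈ -103.47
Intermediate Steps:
Function('O')(E) = Rational(3, 2) (Function('O')(E) = Mul(Add(E, Mul(2, E)), Pow(Mul(2, E), -1)) = Mul(Mul(3, E), Mul(Rational(1, 2), Pow(E, -1))) = Rational(3, 2))
Add(Mul(-184, Pow(Mul(-1, 348), -1)), Mul(-156, Pow(Function('O')(Add(-7, -11)), -1))) = Add(Mul(-184, Pow(Mul(-1, 348), -1)), Mul(-156, Pow(Rational(3, 2), -1))) = Add(Mul(-184, Pow(-348, -1)), Mul(-156, Rational(2, 3))) = Add(Mul(-184, Rational(-1, 348)), -104) = Add(Rational(46, 87), -104) = Rational(-9002, 87)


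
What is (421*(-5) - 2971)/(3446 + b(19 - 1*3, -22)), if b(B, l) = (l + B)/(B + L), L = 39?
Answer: -69795/47381 ≈ -1.4731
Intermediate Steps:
b(B, l) = (B + l)/(39 + B) (b(B, l) = (l + B)/(B + 39) = (B + l)/(39 + B))
(421*(-5) - 2971)/(3446 + b(19 - 1*3, -22)) = (421*(-5) - 2971)/(3446 + ((19 - 1*3) - 22)/(39 + (19 - 1*3))) = (-2105 - 2971)/(3446 + ((19 - 3) - 22)/(39 + (19 - 3))) = -5076/(3446 + (16 - 22)/(39 + 16)) = -5076/(3446 - 6/55) = -5076/189524/55 = -5076*55/189524 = -69795/47381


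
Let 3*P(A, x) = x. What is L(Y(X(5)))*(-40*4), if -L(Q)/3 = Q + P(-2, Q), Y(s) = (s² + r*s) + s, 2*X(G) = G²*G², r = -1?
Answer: 62500000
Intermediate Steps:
P(A, x) = x/3
X(G) = G⁴/2 (X(G) = (G²*G²)/2 = G⁴/2)
Y(s) = s² (Y(s) = (s² - s) + s = s²)
L(Q) = -4*Q (L(Q) = -3*(Q + Q/3) = -4*Q)
L(Y(X(5)))*(-40*4) = (-4*((½)*5⁴)²)*(-40*4) = -4*((½)*625)²*(-160) = -4*(625/2)²*(-160) = -4*390625/4*(-160) = -390625*(-160) = 62500000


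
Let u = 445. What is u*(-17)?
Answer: -7565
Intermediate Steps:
u*(-17) = 445*(-17) = -7565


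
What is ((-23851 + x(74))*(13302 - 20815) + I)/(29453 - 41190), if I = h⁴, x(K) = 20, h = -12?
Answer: -179063039/11737 ≈ -15256.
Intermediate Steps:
I = 20736 (I = (-12)⁴ = 20736)
((-23851 + x(74))*(13302 - 20815) + I)/(29453 - 41190) = ((-23851 + 20)*(13302 - 20815) + 20736)/(29453 - 41190) = (-23831*(-7513) + 20736)/(-11737) = (179042303 + 20736)*(-1/11737) = 179063039*(-1/11737) = -179063039/11737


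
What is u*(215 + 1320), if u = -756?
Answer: -1160460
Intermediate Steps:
u*(215 + 1320) = -756*(215 + 1320) = -756*1535 = -1160460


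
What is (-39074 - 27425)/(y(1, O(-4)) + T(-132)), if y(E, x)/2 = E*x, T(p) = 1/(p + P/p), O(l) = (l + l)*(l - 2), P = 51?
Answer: -387356675/559156 ≈ -692.75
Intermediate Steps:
O(l) = 2*l*(-2 + l) (O(l) = (2*l)*(-2 + l) = 2*l*(-2 + l))
T(p) = 1/(p + 51/p)
y(E, x) = 2*E*x (y(E, x) = 2*(E*x) = 2*E*x)
(-39074 - 27425)/(y(1, O(-4)) + T(-132)) = (-39074 - 27425)/(2*1*(2*(-4)*(-2 - 4)) - 132/(51 + (-132)²)) = -66499/(2*1*(2*(-4)*(-6)) - 132/(51 + 17424)) = -66499/(2*1*48 - 132/17475) = -66499/(96 - 132*1/17475) = -66499/(96 - 44/5825) = -66499/559156/5825 = -66499*5825/559156 = -387356675/559156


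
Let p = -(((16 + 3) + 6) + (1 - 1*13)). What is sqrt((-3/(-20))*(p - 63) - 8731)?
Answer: 8*I*sqrt(3415)/5 ≈ 93.501*I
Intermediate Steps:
p = -13 (p = -((19 + 6) + (1 - 13)) = -(25 - 12) = -1*13 = -13)
sqrt((-3/(-20))*(p - 63) - 8731) = sqrt((-3/(-20))*(-13 - 63) - 8731) = sqrt(-3*(-1/20)*(-76) - 8731) = sqrt((3/20)*(-76) - 8731) = sqrt(-57/5 - 8731) = sqrt(-43712/5) = 8*I*sqrt(3415)/5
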